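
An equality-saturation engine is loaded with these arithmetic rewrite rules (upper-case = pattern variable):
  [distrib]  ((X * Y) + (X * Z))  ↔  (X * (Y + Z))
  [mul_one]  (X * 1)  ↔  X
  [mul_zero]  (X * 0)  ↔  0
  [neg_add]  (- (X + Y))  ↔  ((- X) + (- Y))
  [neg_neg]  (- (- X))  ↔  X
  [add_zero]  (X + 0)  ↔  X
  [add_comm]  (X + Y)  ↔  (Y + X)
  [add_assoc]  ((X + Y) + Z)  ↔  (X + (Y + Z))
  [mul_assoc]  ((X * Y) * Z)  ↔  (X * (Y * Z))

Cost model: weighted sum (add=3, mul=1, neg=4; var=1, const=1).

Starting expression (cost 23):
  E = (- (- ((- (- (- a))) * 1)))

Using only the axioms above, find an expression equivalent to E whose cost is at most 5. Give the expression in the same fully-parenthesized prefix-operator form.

step 1: neg_neg (→) rewrites (- (- a)) into a, now (- (- ((- a) * 1)))
step 2: mul_one (→) rewrites ((- a) * 1) into (- a), now (- (- (- a)))
step 3: neg_neg (→) rewrites (- (- a)) into a, reaching cost 5 (bound 5)

(- a)   [cost 5]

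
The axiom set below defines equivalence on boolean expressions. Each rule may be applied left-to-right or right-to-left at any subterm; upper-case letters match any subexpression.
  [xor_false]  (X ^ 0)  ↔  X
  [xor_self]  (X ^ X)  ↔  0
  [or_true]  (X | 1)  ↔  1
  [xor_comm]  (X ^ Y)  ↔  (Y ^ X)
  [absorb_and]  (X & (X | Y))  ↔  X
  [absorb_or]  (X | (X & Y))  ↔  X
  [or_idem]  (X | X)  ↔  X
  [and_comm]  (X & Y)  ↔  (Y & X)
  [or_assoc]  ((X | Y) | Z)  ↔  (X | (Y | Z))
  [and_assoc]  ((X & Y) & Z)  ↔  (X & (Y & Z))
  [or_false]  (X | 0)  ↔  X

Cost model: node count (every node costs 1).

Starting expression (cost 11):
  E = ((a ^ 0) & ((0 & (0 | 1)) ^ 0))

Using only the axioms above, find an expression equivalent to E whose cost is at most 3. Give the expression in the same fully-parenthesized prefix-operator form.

(1) (0 & (0 | 1))  =[absorb_and →]=  0    ⊢ ((a ^ 0) & (0 ^ 0))
(2) (0 ^ 0)  =[xor_false →]=  0    ⊢ ((a ^ 0) & 0)
(3) (a ^ 0)  =[xor_false →]=  a    ⊢ cost 3, within 3

(a & 0)   [cost 3]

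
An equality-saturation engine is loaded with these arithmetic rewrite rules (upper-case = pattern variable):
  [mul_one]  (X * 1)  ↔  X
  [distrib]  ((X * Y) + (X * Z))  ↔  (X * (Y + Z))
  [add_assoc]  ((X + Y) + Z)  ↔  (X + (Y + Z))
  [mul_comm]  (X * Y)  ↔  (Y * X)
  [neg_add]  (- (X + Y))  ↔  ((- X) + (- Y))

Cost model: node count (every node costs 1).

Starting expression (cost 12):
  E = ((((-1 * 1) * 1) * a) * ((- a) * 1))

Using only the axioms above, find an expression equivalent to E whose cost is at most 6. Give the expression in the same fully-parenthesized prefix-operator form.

step 1: mul_one (→) rewrites ((-1 * 1) * 1) into (-1 * 1), now (((-1 * 1) * a) * ((- a) * 1))
step 2: mul_one (→) rewrites ((- a) * 1) into (- a), now (((-1 * 1) * a) * (- a))
step 3: mul_one (→) rewrites (-1 * 1) into -1, reaching cost 6 (bound 6)

((-1 * a) * (- a))   [cost 6]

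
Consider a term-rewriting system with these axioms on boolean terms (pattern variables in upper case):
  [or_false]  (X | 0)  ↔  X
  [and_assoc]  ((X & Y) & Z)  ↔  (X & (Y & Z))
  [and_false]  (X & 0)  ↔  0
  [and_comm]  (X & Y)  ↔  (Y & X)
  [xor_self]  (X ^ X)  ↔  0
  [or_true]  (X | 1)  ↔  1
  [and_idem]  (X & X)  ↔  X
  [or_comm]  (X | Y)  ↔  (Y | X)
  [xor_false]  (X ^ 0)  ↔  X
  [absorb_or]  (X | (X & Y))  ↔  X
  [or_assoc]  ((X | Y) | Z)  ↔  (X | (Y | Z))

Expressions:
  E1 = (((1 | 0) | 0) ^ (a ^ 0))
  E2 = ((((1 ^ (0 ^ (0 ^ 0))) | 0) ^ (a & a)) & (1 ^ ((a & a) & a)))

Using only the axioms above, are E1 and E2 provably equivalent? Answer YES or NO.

YES

step 1: or_false (→) rewrites ((1 | 0) | 0) into (1 | 0), now ((1 | 0) ^ (a ^ 0))
step 2: xor_false (→) rewrites (a ^ 0) into a, now ((1 | 0) ^ a)
step 3: or_false (→) rewrites (1 | 0) into 1, now (1 ^ a)
step 4: and_idem (←) rewrites a into (a & a), now (1 ^ (a & a))
step 5: and_idem (←) rewrites (1 ^ (a & a)) into ((1 ^ (a & a)) & (1 ^ (a & a)))
step 6: and_idem (←) rewrites a into (a & a), now ((1 ^ (a & a)) & (1 ^ ((a & a) & a)))
step 7: xor_false (←) rewrites 1 into (1 ^ 0), now (((1 ^ 0) ^ (a & a)) & (1 ^ ((a & a) & a)))
step 8: xor_false (←) rewrites 0 into (0 ^ 0), now (((1 ^ (0 ^ 0)) ^ (a & a)) & (1 ^ ((a & a) & a)))
step 9: or_false (←) rewrites (1 ^ (0 ^ 0)) into ((1 ^ (0 ^ 0)) | 0), now ((((1 ^ (0 ^ 0)) | 0) ^ (a & a)) & (1 ^ ((a & a) & a)))
step 10: xor_self (←) rewrites 0 into (0 ^ 0), which is E2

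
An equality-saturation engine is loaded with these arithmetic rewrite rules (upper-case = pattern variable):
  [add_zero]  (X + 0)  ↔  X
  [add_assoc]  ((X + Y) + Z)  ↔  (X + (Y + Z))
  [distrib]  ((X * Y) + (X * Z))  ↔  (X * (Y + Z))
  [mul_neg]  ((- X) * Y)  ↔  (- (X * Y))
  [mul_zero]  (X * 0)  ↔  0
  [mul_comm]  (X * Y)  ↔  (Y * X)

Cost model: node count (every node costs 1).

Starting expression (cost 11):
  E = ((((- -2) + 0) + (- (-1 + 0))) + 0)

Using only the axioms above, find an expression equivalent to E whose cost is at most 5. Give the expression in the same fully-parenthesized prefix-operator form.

((- -2) + (- -1))   [cost 5]

(1) (-1 + 0)  =[add_zero →]=  -1    ⊢ ((((- -2) + 0) + (- -1)) + 0)
(2) ((((- -2) + 0) + (- -1)) + 0)  =[add_zero →]=  (((- -2) + 0) + (- -1))
(3) ((- -2) + 0)  =[add_zero →]=  (- -2)    ⊢ cost 5, within 5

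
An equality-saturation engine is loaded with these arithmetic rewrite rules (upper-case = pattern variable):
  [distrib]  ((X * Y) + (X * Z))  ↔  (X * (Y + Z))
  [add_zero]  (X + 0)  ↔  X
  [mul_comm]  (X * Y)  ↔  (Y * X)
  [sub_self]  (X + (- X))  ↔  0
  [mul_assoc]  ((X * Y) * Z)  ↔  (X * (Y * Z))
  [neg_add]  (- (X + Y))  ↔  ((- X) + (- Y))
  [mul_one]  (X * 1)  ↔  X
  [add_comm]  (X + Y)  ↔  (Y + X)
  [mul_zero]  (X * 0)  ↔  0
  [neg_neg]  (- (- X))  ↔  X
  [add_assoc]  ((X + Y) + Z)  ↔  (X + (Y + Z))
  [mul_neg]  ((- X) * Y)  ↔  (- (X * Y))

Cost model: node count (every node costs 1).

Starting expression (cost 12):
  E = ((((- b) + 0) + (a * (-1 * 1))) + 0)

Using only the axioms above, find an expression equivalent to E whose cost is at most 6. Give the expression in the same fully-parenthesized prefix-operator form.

(1) ((((- b) + 0) + (a * (-1 * 1))) + 0)  =[add_zero →]=  (((- b) + 0) + (a * (-1 * 1)))
(2) (-1 * 1)  =[mul_one →]=  -1    ⊢ (((- b) + 0) + (a * -1))
(3) ((- b) + 0)  =[add_zero →]=  (- b)    ⊢ cost 6, within 6

((- b) + (a * -1))   [cost 6]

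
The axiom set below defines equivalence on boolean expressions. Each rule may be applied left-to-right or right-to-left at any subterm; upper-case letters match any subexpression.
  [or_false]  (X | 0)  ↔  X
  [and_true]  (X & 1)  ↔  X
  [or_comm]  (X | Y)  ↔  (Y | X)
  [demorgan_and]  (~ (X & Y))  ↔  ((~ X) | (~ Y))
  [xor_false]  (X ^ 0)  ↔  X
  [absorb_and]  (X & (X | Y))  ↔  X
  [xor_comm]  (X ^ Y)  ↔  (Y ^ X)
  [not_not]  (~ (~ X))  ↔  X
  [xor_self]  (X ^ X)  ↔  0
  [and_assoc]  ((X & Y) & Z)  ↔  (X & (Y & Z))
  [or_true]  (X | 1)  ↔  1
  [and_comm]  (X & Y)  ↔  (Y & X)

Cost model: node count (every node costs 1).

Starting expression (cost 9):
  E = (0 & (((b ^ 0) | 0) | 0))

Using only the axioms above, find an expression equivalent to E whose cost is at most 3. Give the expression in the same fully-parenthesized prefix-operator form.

(1) (((b ^ 0) | 0) | 0)  =[or_false →]=  ((b ^ 0) | 0)    ⊢ (0 & ((b ^ 0) | 0))
(2) (b ^ 0)  =[xor_false →]=  b    ⊢ (0 & (b | 0))
(3) (b | 0)  =[or_false →]=  b    ⊢ cost 3, within 3

(0 & b)   [cost 3]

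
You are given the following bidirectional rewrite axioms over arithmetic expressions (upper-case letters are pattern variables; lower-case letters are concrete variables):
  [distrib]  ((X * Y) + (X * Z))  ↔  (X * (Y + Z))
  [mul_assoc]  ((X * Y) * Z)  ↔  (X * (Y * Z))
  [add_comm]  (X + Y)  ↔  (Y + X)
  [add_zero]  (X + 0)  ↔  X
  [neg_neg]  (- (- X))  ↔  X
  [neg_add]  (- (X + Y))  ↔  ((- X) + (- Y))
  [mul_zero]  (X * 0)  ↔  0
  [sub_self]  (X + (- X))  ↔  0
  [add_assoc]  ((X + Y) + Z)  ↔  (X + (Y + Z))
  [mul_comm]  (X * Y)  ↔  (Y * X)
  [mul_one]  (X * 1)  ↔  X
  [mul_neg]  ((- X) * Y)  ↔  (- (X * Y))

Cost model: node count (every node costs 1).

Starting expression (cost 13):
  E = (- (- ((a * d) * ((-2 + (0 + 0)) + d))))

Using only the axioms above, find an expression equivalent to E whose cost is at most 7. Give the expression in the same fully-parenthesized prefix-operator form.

((a * d) * (-2 + d))   [cost 7]

step 1: neg_neg (→) rewrites (- (- ((a * d) * ((-2 + (0 + 0)) + d)))) into ((a * d) * ((-2 + (0 + 0)) + d))
step 2: add_zero (→) rewrites (0 + 0) into 0, now ((a * d) * ((-2 + 0) + d))
step 3: add_zero (→) rewrites (-2 + 0) into -2, reaching cost 7 (bound 7)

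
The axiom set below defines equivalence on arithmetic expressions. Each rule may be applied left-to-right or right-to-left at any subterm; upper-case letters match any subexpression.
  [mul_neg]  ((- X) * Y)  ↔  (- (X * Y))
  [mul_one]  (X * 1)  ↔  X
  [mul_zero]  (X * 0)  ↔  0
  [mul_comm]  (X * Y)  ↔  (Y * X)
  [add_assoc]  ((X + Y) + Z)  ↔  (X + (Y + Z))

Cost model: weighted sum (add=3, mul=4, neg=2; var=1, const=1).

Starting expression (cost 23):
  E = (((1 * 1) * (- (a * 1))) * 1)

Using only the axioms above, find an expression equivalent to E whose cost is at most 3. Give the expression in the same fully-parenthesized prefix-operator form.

1. [mul_one →] (a * 1)  →  a;  E = (((1 * 1) * (- a)) * 1)
2. [mul_one →] (1 * 1)  →  1;  E = ((1 * (- a)) * 1)
3. [mul_one →] ((1 * (- a)) * 1)  →  (1 * (- a))
4. [mul_comm →] (1 * (- a))  →  ((- a) * 1)
5. [mul_one →] ((- a) * 1)  →  (- a);  cost 3 ≤ 3, done

(- a)   [cost 3]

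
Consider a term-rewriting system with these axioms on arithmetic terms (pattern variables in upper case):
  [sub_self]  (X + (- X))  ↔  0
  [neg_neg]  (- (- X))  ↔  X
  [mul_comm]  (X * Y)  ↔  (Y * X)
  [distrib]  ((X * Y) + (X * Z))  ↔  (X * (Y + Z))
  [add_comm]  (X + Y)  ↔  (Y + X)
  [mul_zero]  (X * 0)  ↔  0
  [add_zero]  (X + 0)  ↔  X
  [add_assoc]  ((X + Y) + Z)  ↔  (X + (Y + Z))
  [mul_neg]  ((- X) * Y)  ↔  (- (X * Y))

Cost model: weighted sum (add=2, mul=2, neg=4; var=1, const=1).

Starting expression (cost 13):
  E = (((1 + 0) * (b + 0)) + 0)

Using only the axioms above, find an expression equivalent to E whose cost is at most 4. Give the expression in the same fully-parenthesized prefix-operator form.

(1 * b)   [cost 4]

1. [add_zero →] (1 + 0)  →  1;  E = ((1 * (b + 0)) + 0)
2. [add_zero →] (b + 0)  →  b;  E = ((1 * b) + 0)
3. [add_zero →] ((1 * b) + 0)  →  (1 * b);  cost 4 ≤ 4, done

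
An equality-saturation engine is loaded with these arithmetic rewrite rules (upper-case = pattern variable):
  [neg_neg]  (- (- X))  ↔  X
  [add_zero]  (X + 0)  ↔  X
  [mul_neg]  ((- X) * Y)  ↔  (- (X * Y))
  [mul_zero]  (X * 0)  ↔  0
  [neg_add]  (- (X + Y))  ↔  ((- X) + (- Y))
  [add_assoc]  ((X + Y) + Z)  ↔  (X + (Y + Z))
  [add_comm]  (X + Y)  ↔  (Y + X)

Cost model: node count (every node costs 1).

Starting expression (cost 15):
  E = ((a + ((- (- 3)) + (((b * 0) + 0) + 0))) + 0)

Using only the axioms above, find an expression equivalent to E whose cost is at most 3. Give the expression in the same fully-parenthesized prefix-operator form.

(a + 3)   [cost 3]

(1) (((b * 0) + 0) + 0)  =[add_zero →]=  ((b * 0) + 0)    ⊢ ((a + ((- (- 3)) + ((b * 0) + 0))) + 0)
(2) (b * 0)  =[mul_zero →]=  0    ⊢ ((a + ((- (- 3)) + (0 + 0))) + 0)
(3) (0 + 0)  =[add_zero →]=  0    ⊢ ((a + ((- (- 3)) + 0)) + 0)
(4) ((a + ((- (- 3)) + 0)) + 0)  =[add_assoc →]=  (a + (((- (- 3)) + 0) + 0))
(5) (((- (- 3)) + 0) + 0)  =[add_zero →]=  ((- (- 3)) + 0)    ⊢ (a + ((- (- 3)) + 0))
(6) (- (- 3))  =[neg_neg →]=  3    ⊢ (a + (3 + 0))
(7) (3 + 0)  =[add_zero →]=  3    ⊢ cost 3, within 3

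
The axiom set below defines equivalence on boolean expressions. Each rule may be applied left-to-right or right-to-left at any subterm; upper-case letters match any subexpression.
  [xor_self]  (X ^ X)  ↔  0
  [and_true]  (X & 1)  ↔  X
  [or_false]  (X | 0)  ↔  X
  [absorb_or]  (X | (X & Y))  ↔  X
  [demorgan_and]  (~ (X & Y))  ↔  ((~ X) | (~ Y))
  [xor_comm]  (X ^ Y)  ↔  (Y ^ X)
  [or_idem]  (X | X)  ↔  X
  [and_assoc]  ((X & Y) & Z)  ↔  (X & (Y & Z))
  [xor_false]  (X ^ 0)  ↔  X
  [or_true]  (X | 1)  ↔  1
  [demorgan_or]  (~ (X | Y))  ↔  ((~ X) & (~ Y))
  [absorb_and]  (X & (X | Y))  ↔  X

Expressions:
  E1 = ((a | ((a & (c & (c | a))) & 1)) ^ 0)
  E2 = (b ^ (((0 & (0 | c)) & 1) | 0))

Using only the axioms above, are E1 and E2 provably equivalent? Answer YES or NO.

The axioms are sound identities: if E1 ↔* E2 then E1 and E2 evaluate identically under any assignment.
Under a=0, b=1, c=0: E1 evaluates to 0, E2 to 1. Distinct ⇒ no rewrite sequence connects them.

NO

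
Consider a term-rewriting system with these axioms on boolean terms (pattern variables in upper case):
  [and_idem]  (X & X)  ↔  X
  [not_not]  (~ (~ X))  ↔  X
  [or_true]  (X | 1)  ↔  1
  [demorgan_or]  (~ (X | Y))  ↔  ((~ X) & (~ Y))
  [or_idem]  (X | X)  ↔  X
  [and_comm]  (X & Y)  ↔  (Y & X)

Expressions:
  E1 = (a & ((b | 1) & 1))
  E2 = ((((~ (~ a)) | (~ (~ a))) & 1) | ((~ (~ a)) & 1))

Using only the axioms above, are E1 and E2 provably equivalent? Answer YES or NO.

YES

step 1: and_comm (→) rewrites ((b | 1) & 1) into (1 & (b | 1)), now (a & (1 & (b | 1)))
step 2: or_true (→) rewrites (b | 1) into 1, now (a & (1 & 1))
step 3: and_idem (→) rewrites (1 & 1) into 1, now (a & 1)
step 4: not_not (←) rewrites a into (~ (~ a)), now ((~ (~ a)) & 1)
step 5: or_idem (←) rewrites ((~ (~ a)) & 1) into (((~ (~ a)) & 1) | ((~ (~ a)) & 1))
step 6: or_idem (←) rewrites (~ (~ a)) into ((~ (~ a)) | (~ (~ a))), which is E2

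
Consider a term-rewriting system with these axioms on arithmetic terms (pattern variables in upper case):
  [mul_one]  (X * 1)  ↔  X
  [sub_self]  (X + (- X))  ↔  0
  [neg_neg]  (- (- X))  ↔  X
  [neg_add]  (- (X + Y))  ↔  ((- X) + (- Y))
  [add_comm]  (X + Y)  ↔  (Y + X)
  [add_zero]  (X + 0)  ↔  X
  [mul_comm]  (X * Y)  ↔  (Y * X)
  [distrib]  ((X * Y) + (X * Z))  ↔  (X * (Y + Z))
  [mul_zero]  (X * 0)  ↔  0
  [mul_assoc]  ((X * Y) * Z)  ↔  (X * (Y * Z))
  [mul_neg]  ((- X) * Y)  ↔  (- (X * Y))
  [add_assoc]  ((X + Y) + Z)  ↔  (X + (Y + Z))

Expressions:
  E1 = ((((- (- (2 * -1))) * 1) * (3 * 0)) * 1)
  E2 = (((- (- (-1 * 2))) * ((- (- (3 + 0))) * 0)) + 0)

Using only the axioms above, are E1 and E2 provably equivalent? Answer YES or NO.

step 1: mul_one (→) rewrites ((((- (- (2 * -1))) * 1) * (3 * 0)) * 1) into (((- (- (2 * -1))) * 1) * (3 * 0))
step 2: mul_one (→) rewrites ((- (- (2 * -1))) * 1) into (- (- (2 * -1))), now ((- (- (2 * -1))) * (3 * 0))
step 3: neg_neg (→) rewrites (- (- (2 * -1))) into (2 * -1), now ((2 * -1) * (3 * 0))
step 4: neg_neg (←) rewrites 3 into (- (- 3)), now ((2 * -1) * ((- (- 3)) * 0))
step 5: mul_comm (→) rewrites (2 * -1) into (-1 * 2), now ((-1 * 2) * ((- (- 3)) * 0))
step 6: add_zero (←) rewrites 3 into (3 + 0), now ((-1 * 2) * ((- (- (3 + 0))) * 0))
step 7: neg_neg (←) rewrites (-1 * 2) into (- (- (-1 * 2))), now ((- (- (-1 * 2))) * ((- (- (3 + 0))) * 0))
step 8: add_zero (←) rewrites ((- (- (-1 * 2))) * ((- (- (3 + 0))) * 0)) into (((- (- (-1 * 2))) * ((- (- (3 + 0))) * 0)) + 0), which is E2

YES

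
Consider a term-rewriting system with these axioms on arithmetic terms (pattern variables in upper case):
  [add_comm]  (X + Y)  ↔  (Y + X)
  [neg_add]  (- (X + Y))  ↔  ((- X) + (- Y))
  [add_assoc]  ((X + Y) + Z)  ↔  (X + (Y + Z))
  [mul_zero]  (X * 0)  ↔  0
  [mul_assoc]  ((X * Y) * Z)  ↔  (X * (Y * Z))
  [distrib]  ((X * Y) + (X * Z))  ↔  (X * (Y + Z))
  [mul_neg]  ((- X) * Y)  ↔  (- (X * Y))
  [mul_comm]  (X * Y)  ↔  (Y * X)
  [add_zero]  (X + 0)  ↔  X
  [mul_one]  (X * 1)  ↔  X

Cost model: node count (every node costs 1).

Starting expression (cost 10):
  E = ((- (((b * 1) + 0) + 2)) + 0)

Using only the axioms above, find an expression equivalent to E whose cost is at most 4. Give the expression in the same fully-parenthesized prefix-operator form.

(1) ((b * 1) + 0)  =[add_zero →]=  (b * 1)    ⊢ ((- ((b * 1) + 2)) + 0)
(2) ((- ((b * 1) + 2)) + 0)  =[add_zero →]=  (- ((b * 1) + 2))
(3) (b * 1)  =[mul_one →]=  b    ⊢ cost 4, within 4

(- (b + 2))   [cost 4]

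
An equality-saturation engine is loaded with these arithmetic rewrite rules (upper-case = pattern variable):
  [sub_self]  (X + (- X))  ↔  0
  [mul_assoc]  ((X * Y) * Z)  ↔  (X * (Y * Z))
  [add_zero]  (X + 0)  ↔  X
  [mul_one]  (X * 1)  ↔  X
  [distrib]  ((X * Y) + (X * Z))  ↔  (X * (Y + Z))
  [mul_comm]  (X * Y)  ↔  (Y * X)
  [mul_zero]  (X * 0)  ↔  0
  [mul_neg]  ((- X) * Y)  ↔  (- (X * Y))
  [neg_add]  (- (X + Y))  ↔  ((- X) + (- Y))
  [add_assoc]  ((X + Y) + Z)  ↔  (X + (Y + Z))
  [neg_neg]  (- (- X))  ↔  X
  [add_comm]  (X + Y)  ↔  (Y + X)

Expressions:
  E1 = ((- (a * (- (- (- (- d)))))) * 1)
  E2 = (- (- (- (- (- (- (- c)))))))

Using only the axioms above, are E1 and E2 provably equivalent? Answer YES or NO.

Every axiom is a valid identity, so a rewrite proof would force E1 and E2 to agree under every assignment.
At a=0, c=1, d=0: E1 = 0 but E2 = -1; they differ, so no derivation exists.

NO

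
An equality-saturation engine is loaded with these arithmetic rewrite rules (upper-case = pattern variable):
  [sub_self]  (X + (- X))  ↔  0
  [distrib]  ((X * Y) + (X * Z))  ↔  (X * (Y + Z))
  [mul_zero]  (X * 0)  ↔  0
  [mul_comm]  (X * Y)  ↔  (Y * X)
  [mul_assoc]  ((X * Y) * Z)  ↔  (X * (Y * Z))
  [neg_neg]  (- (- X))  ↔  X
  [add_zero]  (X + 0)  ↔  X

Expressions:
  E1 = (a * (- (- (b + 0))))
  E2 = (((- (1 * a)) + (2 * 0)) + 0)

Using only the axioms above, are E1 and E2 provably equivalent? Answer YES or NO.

Every axiom is a valid identity, so a rewrite proof would force E1 and E2 to agree under every assignment.
At a=1, b=0: E1 = 0 but E2 = -1; they differ, so no derivation exists.

NO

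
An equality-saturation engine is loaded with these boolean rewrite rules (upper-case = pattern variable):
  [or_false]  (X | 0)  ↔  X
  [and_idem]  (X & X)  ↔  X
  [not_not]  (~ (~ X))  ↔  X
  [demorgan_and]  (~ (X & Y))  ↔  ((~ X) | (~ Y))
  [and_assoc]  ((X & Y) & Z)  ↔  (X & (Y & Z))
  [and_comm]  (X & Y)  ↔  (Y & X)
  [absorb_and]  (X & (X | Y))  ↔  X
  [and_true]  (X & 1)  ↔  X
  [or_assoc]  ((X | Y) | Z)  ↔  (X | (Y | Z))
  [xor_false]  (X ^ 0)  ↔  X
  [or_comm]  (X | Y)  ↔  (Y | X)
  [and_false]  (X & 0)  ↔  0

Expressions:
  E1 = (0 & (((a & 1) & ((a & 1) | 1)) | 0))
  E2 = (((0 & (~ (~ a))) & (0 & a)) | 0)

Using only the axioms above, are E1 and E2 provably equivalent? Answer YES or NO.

YES

step 1: absorb_and (→) rewrites ((a & 1) & ((a & 1) | 1)) into (a & 1), now (0 & ((a & 1) | 0))
step 2: and_true (→) rewrites (a & 1) into a, now (0 & (a | 0))
step 3: or_false (→) rewrites (a | 0) into a, now (0 & a)
step 4: or_false (←) rewrites (0 & a) into ((0 & a) | 0)
step 5: and_idem (←) rewrites (0 & a) into ((0 & a) & (0 & a)), now (((0 & a) & (0 & a)) | 0)
step 6: not_not (←) rewrites a into (~ (~ a)), which is E2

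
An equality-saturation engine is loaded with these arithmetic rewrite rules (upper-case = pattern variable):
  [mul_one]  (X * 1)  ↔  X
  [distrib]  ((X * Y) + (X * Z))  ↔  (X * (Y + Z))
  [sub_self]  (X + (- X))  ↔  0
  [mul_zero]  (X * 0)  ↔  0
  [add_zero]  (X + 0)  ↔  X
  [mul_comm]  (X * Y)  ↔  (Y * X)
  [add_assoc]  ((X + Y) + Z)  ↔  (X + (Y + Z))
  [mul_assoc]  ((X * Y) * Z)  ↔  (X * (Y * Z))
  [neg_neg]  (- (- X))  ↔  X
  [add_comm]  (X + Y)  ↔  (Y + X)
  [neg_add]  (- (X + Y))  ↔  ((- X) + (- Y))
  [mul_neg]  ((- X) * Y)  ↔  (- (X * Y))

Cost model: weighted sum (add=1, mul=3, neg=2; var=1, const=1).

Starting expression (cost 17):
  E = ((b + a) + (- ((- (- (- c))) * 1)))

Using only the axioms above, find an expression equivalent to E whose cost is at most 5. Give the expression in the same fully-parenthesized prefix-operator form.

step 1: mul_one (→) rewrites ((- (- (- c))) * 1) into (- (- (- c))), now ((b + a) + (- (- (- (- c)))))
step 2: neg_neg (→) rewrites (- (- c)) into c, now ((b + a) + (- (- c)))
step 3: neg_neg (→) rewrites (- (- c)) into c, reaching cost 5 (bound 5)

((b + a) + c)   [cost 5]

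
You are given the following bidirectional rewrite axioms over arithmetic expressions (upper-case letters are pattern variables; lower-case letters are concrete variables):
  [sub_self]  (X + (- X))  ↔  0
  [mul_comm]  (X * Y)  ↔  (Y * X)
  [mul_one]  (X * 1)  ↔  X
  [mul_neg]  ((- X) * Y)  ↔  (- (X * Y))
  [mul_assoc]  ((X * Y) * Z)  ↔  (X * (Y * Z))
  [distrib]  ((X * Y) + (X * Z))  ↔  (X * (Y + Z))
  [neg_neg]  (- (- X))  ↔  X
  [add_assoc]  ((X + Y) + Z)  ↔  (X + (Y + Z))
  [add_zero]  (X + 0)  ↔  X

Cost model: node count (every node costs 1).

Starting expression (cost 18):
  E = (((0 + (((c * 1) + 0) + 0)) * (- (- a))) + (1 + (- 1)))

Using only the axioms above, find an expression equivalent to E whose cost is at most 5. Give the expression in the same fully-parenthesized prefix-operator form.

step 1: add_zero (→) rewrites (((c * 1) + 0) + 0) into ((c * 1) + 0), now (((0 + ((c * 1) + 0)) * (- (- a))) + (1 + (- 1)))
step 2: neg_neg (→) rewrites (- (- a)) into a, now (((0 + ((c * 1) + 0)) * a) + (1 + (- 1)))
step 3: add_zero (→) rewrites ((c * 1) + 0) into (c * 1), now (((0 + (c * 1)) * a) + (1 + (- 1)))
step 4: sub_self (→) rewrites (1 + (- 1)) into 0, now (((0 + (c * 1)) * a) + 0)
step 5: add_zero (→) rewrites (((0 + (c * 1)) * a) + 0) into ((0 + (c * 1)) * a)
step 6: mul_one (→) rewrites (c * 1) into c, reaching cost 5 (bound 5)

((0 + c) * a)   [cost 5]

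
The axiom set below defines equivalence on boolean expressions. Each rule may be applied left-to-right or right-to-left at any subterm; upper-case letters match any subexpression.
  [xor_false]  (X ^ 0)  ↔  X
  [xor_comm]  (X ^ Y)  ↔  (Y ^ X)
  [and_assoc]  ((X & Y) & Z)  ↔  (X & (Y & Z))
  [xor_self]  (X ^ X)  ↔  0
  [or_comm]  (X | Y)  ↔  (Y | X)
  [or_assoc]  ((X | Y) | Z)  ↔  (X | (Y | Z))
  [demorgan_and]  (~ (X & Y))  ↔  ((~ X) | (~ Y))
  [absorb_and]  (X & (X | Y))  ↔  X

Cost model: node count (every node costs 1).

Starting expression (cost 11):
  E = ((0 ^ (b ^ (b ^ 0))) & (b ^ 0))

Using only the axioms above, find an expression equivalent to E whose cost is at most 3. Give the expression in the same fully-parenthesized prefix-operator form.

(0 & b)   [cost 3]

(1) (b ^ 0)  =[xor_false →]=  b    ⊢ ((0 ^ (b ^ b)) & (b ^ 0))
(2) (b ^ 0)  =[xor_false →]=  b    ⊢ ((0 ^ (b ^ b)) & b)
(3) (b ^ b)  =[xor_self →]=  0    ⊢ ((0 ^ 0) & b)
(4) (0 ^ 0)  =[xor_false →]=  0    ⊢ cost 3, within 3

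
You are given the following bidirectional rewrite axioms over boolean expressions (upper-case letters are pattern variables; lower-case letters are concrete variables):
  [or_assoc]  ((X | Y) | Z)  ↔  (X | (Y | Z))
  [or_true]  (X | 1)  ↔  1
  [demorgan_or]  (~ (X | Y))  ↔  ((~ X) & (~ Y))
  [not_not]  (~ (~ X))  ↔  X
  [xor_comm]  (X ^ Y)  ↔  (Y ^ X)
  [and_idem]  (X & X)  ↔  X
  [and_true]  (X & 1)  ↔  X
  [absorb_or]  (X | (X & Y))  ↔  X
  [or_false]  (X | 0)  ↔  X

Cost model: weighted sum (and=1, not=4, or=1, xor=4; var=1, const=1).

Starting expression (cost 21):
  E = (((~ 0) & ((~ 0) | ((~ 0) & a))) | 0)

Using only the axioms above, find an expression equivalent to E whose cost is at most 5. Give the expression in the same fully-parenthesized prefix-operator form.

1. [absorb_or →] ((~ 0) | ((~ 0) & a))  →  (~ 0);  E = (((~ 0) & (~ 0)) | 0)
2. [or_false →] (((~ 0) & (~ 0)) | 0)  →  ((~ 0) & (~ 0))
3. [and_idem →] ((~ 0) & (~ 0))  →  (~ 0);  cost 5 ≤ 5, done

(~ 0)   [cost 5]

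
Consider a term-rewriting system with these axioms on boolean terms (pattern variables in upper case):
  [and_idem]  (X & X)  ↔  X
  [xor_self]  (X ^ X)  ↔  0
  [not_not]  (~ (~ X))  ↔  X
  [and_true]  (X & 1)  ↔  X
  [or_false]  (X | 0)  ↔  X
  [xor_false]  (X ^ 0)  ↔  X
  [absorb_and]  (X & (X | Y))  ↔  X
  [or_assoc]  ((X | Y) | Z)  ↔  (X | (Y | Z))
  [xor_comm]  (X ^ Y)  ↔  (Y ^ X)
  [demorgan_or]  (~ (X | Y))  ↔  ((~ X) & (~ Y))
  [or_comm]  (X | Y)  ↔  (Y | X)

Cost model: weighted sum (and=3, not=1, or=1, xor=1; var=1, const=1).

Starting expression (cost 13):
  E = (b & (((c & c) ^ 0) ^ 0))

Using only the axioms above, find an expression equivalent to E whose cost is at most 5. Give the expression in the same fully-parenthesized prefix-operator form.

(b & c)   [cost 5]

1. [xor_false →] ((c & c) ^ 0)  →  (c & c);  E = (b & ((c & c) ^ 0))
2. [and_idem →] (c & c)  →  c;  E = (b & (c ^ 0))
3. [xor_false →] (c ^ 0)  →  c;  cost 5 ≤ 5, done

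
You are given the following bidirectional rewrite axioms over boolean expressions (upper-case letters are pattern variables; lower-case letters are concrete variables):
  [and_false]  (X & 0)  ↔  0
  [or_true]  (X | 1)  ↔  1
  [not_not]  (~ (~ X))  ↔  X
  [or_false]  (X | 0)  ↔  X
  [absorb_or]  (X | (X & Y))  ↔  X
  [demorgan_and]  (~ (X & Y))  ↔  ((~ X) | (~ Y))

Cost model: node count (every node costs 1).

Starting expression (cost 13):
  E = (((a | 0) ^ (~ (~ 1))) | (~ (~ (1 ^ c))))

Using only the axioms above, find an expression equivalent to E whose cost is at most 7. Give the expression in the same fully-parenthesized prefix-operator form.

(1) (~ (~ (1 ^ c)))  =[not_not →]=  (1 ^ c)    ⊢ (((a | 0) ^ (~ (~ 1))) | (1 ^ c))
(2) (~ (~ 1))  =[not_not →]=  1    ⊢ (((a | 0) ^ 1) | (1 ^ c))
(3) (a | 0)  =[or_false →]=  a    ⊢ cost 7, within 7

((a ^ 1) | (1 ^ c))   [cost 7]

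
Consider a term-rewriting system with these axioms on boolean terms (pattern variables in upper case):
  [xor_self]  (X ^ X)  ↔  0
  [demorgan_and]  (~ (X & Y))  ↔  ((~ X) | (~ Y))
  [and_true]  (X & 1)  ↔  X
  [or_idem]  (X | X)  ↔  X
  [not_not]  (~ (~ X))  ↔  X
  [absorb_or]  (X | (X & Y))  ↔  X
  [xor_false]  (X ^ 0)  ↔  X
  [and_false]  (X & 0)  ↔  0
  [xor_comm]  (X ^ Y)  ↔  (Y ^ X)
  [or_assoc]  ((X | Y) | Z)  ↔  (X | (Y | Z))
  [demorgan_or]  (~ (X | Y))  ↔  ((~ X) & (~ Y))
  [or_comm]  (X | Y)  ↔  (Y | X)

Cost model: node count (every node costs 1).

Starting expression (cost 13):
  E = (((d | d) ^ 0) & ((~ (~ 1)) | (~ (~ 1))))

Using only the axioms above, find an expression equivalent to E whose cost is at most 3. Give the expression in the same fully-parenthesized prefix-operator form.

(d & 1)   [cost 3]

(1) ((~ (~ 1)) | (~ (~ 1)))  =[or_idem →]=  (~ (~ 1))    ⊢ (((d | d) ^ 0) & (~ (~ 1)))
(2) (~ (~ 1))  =[not_not →]=  1    ⊢ (((d | d) ^ 0) & 1)
(3) ((d | d) ^ 0)  =[xor_false →]=  (d | d)    ⊢ ((d | d) & 1)
(4) (d | d)  =[or_idem →]=  d    ⊢ cost 3, within 3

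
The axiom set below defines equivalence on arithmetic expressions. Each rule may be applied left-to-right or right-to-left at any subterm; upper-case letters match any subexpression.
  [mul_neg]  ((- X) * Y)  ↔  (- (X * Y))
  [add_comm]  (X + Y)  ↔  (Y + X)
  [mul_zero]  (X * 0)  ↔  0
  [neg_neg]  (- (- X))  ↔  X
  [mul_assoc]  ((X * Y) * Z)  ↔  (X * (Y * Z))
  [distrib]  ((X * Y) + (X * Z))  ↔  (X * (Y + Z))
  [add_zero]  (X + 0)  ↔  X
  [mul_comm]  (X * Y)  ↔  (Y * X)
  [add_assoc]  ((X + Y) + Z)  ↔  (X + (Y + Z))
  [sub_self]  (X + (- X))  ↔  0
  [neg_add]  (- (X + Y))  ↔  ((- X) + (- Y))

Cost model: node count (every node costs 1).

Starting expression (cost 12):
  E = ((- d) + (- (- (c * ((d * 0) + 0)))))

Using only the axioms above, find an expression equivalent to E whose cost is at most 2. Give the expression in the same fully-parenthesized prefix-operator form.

(- d)   [cost 2]

(1) ((d * 0) + 0)  =[add_zero →]=  (d * 0)    ⊢ ((- d) + (- (- (c * (d * 0)))))
(2) (d * 0)  =[mul_zero →]=  0    ⊢ ((- d) + (- (- (c * 0))))
(3) (- (- (c * 0)))  =[neg_neg →]=  (c * 0)    ⊢ ((- d) + (c * 0))
(4) (c * 0)  =[mul_zero →]=  0    ⊢ ((- d) + 0)
(5) ((- d) + 0)  =[add_zero →]=  (- d)    ⊢ cost 2, within 2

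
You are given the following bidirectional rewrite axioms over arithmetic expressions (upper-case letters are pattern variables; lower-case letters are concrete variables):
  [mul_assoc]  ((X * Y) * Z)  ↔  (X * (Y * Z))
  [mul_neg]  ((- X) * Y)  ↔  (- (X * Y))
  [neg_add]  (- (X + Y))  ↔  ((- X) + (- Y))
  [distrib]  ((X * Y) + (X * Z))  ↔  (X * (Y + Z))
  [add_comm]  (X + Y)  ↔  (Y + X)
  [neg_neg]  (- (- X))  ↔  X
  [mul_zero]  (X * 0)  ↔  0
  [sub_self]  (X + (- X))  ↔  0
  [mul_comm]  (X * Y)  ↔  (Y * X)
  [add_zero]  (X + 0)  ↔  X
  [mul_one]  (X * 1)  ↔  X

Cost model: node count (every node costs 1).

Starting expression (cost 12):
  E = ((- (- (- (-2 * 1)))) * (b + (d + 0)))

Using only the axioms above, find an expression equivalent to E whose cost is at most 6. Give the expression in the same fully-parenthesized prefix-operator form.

((- -2) * (b + d))   [cost 6]

1. [neg_neg →] (- (- (- (-2 * 1))))  →  (- (-2 * 1));  E = ((- (-2 * 1)) * (b + (d + 0)))
2. [add_zero →] (d + 0)  →  d;  E = ((- (-2 * 1)) * (b + d))
3. [mul_one →] (-2 * 1)  →  -2;  cost 6 ≤ 6, done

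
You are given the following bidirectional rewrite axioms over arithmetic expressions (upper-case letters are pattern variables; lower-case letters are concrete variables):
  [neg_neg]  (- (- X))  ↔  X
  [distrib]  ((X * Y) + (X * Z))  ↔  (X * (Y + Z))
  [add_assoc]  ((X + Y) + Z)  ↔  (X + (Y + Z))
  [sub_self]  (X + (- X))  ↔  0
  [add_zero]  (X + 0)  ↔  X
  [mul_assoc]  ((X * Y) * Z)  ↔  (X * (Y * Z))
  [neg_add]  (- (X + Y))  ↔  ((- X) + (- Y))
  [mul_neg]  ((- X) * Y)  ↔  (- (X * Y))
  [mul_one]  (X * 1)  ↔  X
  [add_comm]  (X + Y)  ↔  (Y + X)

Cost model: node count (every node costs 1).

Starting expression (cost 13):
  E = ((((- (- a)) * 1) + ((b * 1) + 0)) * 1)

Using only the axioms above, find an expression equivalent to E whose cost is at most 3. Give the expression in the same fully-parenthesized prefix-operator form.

(a + b)   [cost 3]

step 1: mul_one (→) rewrites ((((- (- a)) * 1) + ((b * 1) + 0)) * 1) into (((- (- a)) * 1) + ((b * 1) + 0))
step 2: neg_neg (→) rewrites (- (- a)) into a, now ((a * 1) + ((b * 1) + 0))
step 3: add_zero (→) rewrites ((b * 1) + 0) into (b * 1), now ((a * 1) + (b * 1))
step 4: mul_one (→) rewrites (b * 1) into b, now ((a * 1) + b)
step 5: mul_one (→) rewrites (a * 1) into a, reaching cost 3 (bound 3)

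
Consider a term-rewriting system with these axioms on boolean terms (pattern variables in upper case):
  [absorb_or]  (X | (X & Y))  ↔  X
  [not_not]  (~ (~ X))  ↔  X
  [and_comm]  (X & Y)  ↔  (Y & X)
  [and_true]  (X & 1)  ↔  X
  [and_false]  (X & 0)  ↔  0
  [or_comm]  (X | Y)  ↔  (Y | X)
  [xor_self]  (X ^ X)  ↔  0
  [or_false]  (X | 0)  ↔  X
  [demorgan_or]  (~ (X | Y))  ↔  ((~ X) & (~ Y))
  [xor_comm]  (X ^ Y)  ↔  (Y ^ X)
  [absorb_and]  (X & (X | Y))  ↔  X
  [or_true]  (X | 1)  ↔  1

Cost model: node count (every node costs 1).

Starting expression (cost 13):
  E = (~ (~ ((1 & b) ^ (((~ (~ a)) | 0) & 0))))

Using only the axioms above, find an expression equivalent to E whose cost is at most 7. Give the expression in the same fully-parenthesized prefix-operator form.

1. [not_not →] (~ (~ ((1 & b) ^ (((~ (~ a)) | 0) & 0))))  →  ((1 & b) ^ (((~ (~ a)) | 0) & 0))
2. [or_false →] ((~ (~ a)) | 0)  →  (~ (~ a));  E = ((1 & b) ^ ((~ (~ a)) & 0))
3. [not_not →] (~ (~ a))  →  a;  cost 7 ≤ 7, done

((1 & b) ^ (a & 0))   [cost 7]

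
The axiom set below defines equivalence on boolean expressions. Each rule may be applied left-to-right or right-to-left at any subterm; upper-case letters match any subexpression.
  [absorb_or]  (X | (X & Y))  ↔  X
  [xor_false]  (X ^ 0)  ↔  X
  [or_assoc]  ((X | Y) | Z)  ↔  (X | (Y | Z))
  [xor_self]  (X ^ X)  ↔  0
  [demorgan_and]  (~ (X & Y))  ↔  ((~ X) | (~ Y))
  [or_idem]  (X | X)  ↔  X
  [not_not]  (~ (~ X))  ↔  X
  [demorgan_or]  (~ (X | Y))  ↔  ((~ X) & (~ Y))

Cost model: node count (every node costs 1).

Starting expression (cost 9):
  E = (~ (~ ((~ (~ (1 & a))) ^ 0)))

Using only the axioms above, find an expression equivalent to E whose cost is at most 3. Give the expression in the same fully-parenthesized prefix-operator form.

(1) ((~ (~ (1 & a))) ^ 0)  =[xor_false →]=  (~ (~ (1 & a)))    ⊢ (~ (~ (~ (~ (1 & a)))))
(2) (~ (~ (~ (~ (1 & a)))))  =[not_not →]=  (~ (~ (1 & a)))
(3) (~ (~ (1 & a)))  =[not_not →]=  (1 & a)    ⊢ cost 3, within 3

(1 & a)   [cost 3]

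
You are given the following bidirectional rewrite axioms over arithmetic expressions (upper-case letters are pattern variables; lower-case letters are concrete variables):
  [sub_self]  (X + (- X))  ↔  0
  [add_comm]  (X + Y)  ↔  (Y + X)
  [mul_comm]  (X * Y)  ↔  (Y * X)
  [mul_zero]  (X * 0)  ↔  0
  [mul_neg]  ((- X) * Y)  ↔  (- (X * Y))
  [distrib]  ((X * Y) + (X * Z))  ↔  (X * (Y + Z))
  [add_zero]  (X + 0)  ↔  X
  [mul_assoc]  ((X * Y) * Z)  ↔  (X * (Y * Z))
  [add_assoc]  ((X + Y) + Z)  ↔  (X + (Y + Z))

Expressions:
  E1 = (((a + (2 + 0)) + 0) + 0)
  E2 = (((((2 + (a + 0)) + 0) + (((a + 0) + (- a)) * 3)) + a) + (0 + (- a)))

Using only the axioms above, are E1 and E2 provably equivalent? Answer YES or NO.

YES

(1) (((a + (2 + 0)) + 0) + 0)  =[add_zero →]=  ((a + (2 + 0)) + 0)
(2) (2 + 0)  =[add_zero →]=  2    ⊢ ((a + 2) + 0)
(3) ((a + 2) + 0)  =[add_zero →]=  (a + 2)
(4) (a + 2)  =[add_comm →]=  (2 + a)
(5) a  =[add_zero ←]=  (a + 0)    ⊢ (2 + (a + 0))
(6) 0  =[sub_self ←]=  (a + (- a))    ⊢ (2 + (a + (a + (- a))))
(7) (- a)  =[add_zero ←]=  ((- a) + 0)    ⊢ (2 + (a + (a + ((- a) + 0))))
(8) a  =[add_zero ←]=  (a + 0)    ⊢ (2 + ((a + 0) + (a + ((- a) + 0))))
(9) (2 + ((a + 0) + (a + ((- a) + 0))))  =[add_assoc ←]=  ((2 + (a + 0)) + (a + ((- a) + 0)))
(10) (2 + (a + 0))  =[add_zero ←]=  ((2 + (a + 0)) + 0)    ⊢ (((2 + (a + 0)) + 0) + (a + ((- a) + 0)))
(11) 0  =[mul_zero ←]=  (3 * 0)    ⊢ (((2 + (a + 0)) + (3 * 0)) + (a + ((- a) + 0)))
(12) ((- a) + 0)  =[add_comm →]=  (0 + (- a))    ⊢ (((2 + (a + 0)) + (3 * 0)) + (a + (0 + (- a))))
(13) (3 * 0)  =[mul_comm →]=  (0 * 3)    ⊢ (((2 + (a + 0)) + (0 * 3)) + (a + (0 + (- a))))
(14) 0  =[sub_self ←]=  (a + (- a))    ⊢ (((2 + (a + 0)) + ((a + (- a)) * 3)) + (a + (0 + (- a))))
(15) (2 + (a + 0))  =[add_zero ←]=  ((2 + (a + 0)) + 0)    ⊢ ((((2 + (a + 0)) + 0) + ((a + (- a)) * 3)) + (a + (0 + (- a))))
(16) a  =[add_zero ←]=  (a + 0)    ⊢ ((((2 + (a + 0)) + 0) + (((a + 0) + (- a)) * 3)) + (a + (0 + (- a))))
(17) ((((2 + (a + 0)) + 0) + (((a + 0) + (- a)) * 3)) + (a + (0 + (- a))))  =[add_assoc ←]=  (((((2 + (a + 0)) + 0) + (((a + 0) + (- a)) * 3)) + a) + (0 + (- a)))    ⊢ E2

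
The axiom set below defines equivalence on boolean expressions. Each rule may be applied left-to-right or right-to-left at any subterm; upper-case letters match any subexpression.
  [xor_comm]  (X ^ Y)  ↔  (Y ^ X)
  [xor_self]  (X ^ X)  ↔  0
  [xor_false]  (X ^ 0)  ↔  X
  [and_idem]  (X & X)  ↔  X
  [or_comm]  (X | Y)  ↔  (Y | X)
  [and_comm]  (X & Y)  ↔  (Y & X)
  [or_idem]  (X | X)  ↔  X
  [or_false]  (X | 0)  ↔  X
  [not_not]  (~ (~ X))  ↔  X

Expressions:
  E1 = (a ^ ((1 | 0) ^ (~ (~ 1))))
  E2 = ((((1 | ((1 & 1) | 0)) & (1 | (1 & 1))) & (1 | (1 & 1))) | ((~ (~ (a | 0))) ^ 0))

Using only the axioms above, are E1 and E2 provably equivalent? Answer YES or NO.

All listed rules preserve value, hence provable equivalence implies equal values everywhere; look for a separating assignment.
a=0 gives E1 ↦ 0, E2 ↦ 1; values differ ⇒ not provably equivalent.

NO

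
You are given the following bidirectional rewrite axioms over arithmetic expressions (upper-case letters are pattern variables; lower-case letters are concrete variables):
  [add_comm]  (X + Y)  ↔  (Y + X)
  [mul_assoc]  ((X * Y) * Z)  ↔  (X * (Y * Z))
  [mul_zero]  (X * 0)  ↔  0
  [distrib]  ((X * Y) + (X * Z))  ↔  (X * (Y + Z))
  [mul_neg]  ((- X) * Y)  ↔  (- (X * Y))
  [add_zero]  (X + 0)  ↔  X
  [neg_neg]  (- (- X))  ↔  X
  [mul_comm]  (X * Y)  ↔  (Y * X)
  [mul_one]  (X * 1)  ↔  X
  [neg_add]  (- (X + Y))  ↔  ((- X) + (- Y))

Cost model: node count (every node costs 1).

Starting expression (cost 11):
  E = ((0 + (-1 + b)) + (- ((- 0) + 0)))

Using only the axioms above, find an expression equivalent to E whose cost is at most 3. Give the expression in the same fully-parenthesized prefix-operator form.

(-1 + b)   [cost 3]

1. [add_zero →] ((- 0) + 0)  →  (- 0);  E = ((0 + (-1 + b)) + (- (- 0)))
2. [add_comm →] (0 + (-1 + b))  →  ((-1 + b) + 0);  E = (((-1 + b) + 0) + (- (- 0)))
3. [neg_neg →] (- (- 0))  →  0;  E = (((-1 + b) + 0) + 0)
4. [add_zero →] (((-1 + b) + 0) + 0)  →  ((-1 + b) + 0)
5. [add_zero →] ((-1 + b) + 0)  →  (-1 + b);  cost 3 ≤ 3, done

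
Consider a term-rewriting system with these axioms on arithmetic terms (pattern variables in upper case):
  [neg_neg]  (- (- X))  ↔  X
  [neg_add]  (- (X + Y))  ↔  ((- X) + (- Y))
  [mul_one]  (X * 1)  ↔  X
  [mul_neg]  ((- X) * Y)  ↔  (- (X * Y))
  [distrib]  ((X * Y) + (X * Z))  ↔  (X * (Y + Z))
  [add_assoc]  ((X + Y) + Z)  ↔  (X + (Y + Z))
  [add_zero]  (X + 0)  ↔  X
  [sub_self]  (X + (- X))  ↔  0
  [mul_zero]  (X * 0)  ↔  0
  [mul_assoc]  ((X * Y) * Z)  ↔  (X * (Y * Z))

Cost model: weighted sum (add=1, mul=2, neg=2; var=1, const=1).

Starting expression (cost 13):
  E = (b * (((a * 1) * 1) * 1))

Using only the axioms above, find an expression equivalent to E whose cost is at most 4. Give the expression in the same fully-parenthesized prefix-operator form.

(b * a)   [cost 4]

step 1: mul_one (→) rewrites (((a * 1) * 1) * 1) into ((a * 1) * 1), now (b * ((a * 1) * 1))
step 2: mul_one (→) rewrites (a * 1) into a, now (b * (a * 1))
step 3: mul_one (→) rewrites (a * 1) into a, reaching cost 4 (bound 4)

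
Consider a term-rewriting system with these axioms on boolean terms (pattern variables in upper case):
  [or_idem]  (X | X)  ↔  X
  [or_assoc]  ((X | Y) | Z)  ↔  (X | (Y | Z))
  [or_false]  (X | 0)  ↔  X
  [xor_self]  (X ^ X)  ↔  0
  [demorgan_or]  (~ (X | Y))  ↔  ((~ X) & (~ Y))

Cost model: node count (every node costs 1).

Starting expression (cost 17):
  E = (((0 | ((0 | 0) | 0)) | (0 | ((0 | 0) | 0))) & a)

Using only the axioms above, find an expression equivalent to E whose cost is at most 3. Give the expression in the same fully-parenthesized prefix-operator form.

(1) ((0 | ((0 | 0) | 0)) | (0 | ((0 | 0) | 0)))  =[or_idem →]=  (0 | ((0 | 0) | 0))    ⊢ ((0 | ((0 | 0) | 0)) & a)
(2) (0 | 0)  =[or_false →]=  0    ⊢ ((0 | (0 | 0)) & a)
(3) (0 | 0)  =[or_idem →]=  0    ⊢ ((0 | 0) & a)
(4) (0 | 0)  =[or_false →]=  0    ⊢ cost 3, within 3

(0 & a)   [cost 3]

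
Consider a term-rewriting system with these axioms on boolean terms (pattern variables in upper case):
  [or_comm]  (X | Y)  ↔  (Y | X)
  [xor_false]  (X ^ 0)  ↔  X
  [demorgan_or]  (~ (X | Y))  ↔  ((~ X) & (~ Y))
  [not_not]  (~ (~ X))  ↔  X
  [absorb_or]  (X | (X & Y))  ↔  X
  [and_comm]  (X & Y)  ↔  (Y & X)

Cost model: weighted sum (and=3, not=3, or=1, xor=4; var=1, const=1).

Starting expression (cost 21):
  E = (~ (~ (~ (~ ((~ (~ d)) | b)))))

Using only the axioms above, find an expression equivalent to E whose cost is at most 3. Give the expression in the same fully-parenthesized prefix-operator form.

1. [not_not →] (~ (~ d))  →  d;  E = (~ (~ (~ (~ (d | b)))))
2. [not_not →] (~ (~ (d | b)))  →  (d | b);  E = (~ (~ (d | b)))
3. [not_not →] (~ (~ (d | b)))  →  (d | b);  cost 3 ≤ 3, done

(d | b)   [cost 3]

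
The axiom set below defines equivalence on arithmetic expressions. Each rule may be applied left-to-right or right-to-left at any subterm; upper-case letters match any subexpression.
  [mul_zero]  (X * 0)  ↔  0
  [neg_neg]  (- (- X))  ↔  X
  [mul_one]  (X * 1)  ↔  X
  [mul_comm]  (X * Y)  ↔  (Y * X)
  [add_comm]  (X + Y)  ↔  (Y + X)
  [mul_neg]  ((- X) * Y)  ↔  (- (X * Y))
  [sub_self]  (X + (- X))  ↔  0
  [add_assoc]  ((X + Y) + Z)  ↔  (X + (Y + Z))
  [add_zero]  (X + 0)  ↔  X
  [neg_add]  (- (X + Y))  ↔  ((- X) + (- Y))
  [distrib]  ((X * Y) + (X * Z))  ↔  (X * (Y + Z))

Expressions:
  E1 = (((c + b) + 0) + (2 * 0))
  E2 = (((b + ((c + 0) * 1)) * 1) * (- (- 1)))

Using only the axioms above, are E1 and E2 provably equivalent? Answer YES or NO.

YES

(1) ((c + b) + 0)  =[add_zero →]=  (c + b)    ⊢ ((c + b) + (2 * 0))
(2) (c + b)  =[add_comm →]=  (b + c)    ⊢ ((b + c) + (2 * 0))
(3) (2 * 0)  =[mul_zero →]=  0    ⊢ ((b + c) + 0)
(4) ((b + c) + 0)  =[add_zero →]=  (b + c)
(5) (b + c)  =[mul_one ←]=  ((b + c) * 1)
(6) c  =[add_zero ←]=  (c + 0)    ⊢ ((b + (c + 0)) * 1)
(7) (b + (c + 0))  =[mul_one ←]=  ((b + (c + 0)) * 1)    ⊢ (((b + (c + 0)) * 1) * 1)
(8) 1  =[neg_neg ←]=  (- (- 1))    ⊢ (((b + (c + 0)) * 1) * (- (- 1)))
(9) (c + 0)  =[mul_one ←]=  ((c + 0) * 1)    ⊢ E2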